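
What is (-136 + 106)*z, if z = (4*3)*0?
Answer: 0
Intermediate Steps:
z = 0 (z = 12*0 = 0)
(-136 + 106)*z = (-136 + 106)*0 = -30*0 = 0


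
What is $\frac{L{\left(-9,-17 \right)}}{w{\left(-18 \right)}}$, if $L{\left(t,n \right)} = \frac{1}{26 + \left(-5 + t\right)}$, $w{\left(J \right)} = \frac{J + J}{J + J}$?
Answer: $\frac{1}{12} \approx 0.083333$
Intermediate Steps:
$w{\left(J \right)} = 1$ ($w{\left(J \right)} = \frac{2 J}{2 J} = 2 J \frac{1}{2 J} = 1$)
$L{\left(t,n \right)} = \frac{1}{21 + t}$
$\frac{L{\left(-9,-17 \right)}}{w{\left(-18 \right)}} = \frac{1}{\left(21 - 9\right) 1} = \frac{1}{12} \cdot 1 = \frac{1}{12}$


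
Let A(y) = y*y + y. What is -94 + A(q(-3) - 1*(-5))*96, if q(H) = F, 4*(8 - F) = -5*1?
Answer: 20768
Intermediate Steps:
F = 37/4 (F = 8 - (-5)/4 = 8 - ¼*(-5) = 8 + 5/4 = 37/4 ≈ 9.2500)
q(H) = 37/4
A(y) = y + y² (A(y) = y² + y = y + y²)
-94 + A(q(-3) - 1*(-5))*96 = -94 + ((37/4 - 1*(-5))*(1 + (37/4 - 1*(-5))))*96 = -94 + ((37/4 + 5)*(1 + (37/4 + 5)))*96 = -94 + (57*(1 + 57/4)/4)*96 = -94 + ((57/4)*(61/4))*96 = -94 + (3477/16)*96 = -94 + 20862 = 20768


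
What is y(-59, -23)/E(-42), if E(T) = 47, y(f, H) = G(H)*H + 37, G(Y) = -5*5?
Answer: 612/47 ≈ 13.021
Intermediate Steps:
G(Y) = -25
y(f, H) = 37 - 25*H (y(f, H) = -25*H + 37 = 37 - 25*H)
y(-59, -23)/E(-42) = (37 - 25*(-23))/47 = (37 + 575)*(1/47) = 612*(1/47) = 612/47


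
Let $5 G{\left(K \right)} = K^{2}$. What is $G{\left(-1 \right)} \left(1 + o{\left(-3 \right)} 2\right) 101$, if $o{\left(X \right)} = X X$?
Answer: $\frac{1919}{5} \approx 383.8$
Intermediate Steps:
$o{\left(X \right)} = X^{2}$
$G{\left(K \right)} = \frac{K^{2}}{5}$
$G{\left(-1 \right)} \left(1 + o{\left(-3 \right)} 2\right) 101 = \frac{\left(-1\right)^{2}}{5} \left(1 + \left(-3\right)^{2} \cdot 2\right) 101 = \frac{1}{5} \cdot 1 \left(1 + 9 \cdot 2\right) 101 = \frac{1 + 18}{5} \cdot 101 = \frac{1}{5} \cdot 19 \cdot 101 = \frac{19}{5} \cdot 101 = \frac{1919}{5}$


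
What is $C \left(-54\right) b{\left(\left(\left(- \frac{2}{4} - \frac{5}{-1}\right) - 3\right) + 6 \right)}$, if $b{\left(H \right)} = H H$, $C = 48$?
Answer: $-145800$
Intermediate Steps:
$b{\left(H \right)} = H^{2}$
$C \left(-54\right) b{\left(\left(\left(- \frac{2}{4} - \frac{5}{-1}\right) - 3\right) + 6 \right)} = 48 \left(-54\right) \left(\left(\left(- \frac{2}{4} - \frac{5}{-1}\right) - 3\right) + 6\right)^{2} = - 2592 \left(\left(\left(\left(-2\right) \frac{1}{4} - -5\right) - 3\right) + 6\right)^{2} = - 2592 \left(\left(\left(- \frac{1}{2} + 5\right) - 3\right) + 6\right)^{2} = - 2592 \left(\left(\frac{9}{2} - 3\right) + 6\right)^{2} = - 2592 \left(\frac{3}{2} + 6\right)^{2} = - 2592 \left(\frac{15}{2}\right)^{2} = \left(-2592\right) \frac{225}{4} = -145800$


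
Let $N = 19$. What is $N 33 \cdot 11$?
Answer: $6897$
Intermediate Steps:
$N 33 \cdot 11 = 19 \cdot 33 \cdot 11 = 627 \cdot 11 = 6897$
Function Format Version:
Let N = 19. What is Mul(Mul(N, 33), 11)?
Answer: 6897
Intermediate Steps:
Mul(Mul(N, 33), 11) = Mul(Mul(19, 33), 11) = Mul(627, 11) = 6897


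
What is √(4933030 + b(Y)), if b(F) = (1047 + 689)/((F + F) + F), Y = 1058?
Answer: √23486158434/69 ≈ 2221.0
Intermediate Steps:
b(F) = 1736/(3*F) (b(F) = 1736/(2*F + F) = 1736/((3*F)) = 1736*(1/(3*F)) = 1736/(3*F))
√(4933030 + b(Y)) = √(4933030 + (1736/3)/1058) = √(4933030 + (1736/3)*(1/1058)) = √(4933030 + 868/1587) = √(7828719478/1587) = √23486158434/69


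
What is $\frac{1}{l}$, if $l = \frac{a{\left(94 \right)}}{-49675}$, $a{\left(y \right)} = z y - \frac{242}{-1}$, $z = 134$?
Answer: $- \frac{49675}{12838} \approx -3.8694$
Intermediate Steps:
$a{\left(y \right)} = 242 + 134 y$ ($a{\left(y \right)} = 134 y - \frac{242}{-1} = 134 y - -242 = 134 y + 242 = 242 + 134 y$)
$l = - \frac{12838}{49675}$ ($l = \frac{242 + 134 \cdot 94}{-49675} = \left(242 + 12596\right) \left(- \frac{1}{49675}\right) = 12838 \left(- \frac{1}{49675}\right) = - \frac{12838}{49675} \approx -0.25844$)
$\frac{1}{l} = \frac{1}{- \frac{12838}{49675}} = - \frac{49675}{12838}$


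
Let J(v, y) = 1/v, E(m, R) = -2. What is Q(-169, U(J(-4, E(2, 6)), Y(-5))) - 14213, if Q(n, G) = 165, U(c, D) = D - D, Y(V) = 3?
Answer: -14048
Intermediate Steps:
J(v, y) = 1/v
U(c, D) = 0
Q(-169, U(J(-4, E(2, 6)), Y(-5))) - 14213 = 165 - 14213 = -14048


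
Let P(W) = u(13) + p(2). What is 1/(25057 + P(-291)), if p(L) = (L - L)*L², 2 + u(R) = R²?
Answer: 1/25224 ≈ 3.9645e-5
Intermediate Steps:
u(R) = -2 + R²
p(L) = 0 (p(L) = 0*L² = 0)
P(W) = 167 (P(W) = (-2 + 13²) + 0 = (-2 + 169) + 0 = 167 + 0 = 167)
1/(25057 + P(-291)) = 1/(25057 + 167) = 1/25224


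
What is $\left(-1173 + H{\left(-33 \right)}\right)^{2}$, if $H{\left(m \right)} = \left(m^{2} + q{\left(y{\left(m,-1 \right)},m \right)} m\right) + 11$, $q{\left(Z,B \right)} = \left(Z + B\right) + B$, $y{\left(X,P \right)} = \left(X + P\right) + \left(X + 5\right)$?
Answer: $17230801$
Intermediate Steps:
$y{\left(X,P \right)} = 5 + P + 2 X$ ($y{\left(X,P \right)} = \left(P + X\right) + \left(5 + X\right) = 5 + P + 2 X$)
$q{\left(Z,B \right)} = Z + 2 B$ ($q{\left(Z,B \right)} = \left(B + Z\right) + B = Z + 2 B$)
$H{\left(m \right)} = 11 + m^{2} + m \left(4 + 4 m\right)$ ($H{\left(m \right)} = \left(m^{2} + \left(\left(5 - 1 + 2 m\right) + 2 m\right) m\right) + 11 = \left(m^{2} + \left(\left(4 + 2 m\right) + 2 m\right) m\right) + 11 = \left(m^{2} + \left(4 + 4 m\right) m\right) + 11 = \left(m^{2} + m \left(4 + 4 m\right)\right) + 11 = 11 + m^{2} + m \left(4 + 4 m\right)$)
$\left(-1173 + H{\left(-33 \right)}\right)^{2} = \left(-1173 + \left(11 + 4 \left(-33\right) + 5 \left(-33\right)^{2}\right)\right)^{2} = \left(-1173 + \left(11 - 132 + 5 \cdot 1089\right)\right)^{2} = \left(-1173 + \left(11 - 132 + 5445\right)\right)^{2} = \left(-1173 + 5324\right)^{2} = 4151^{2} = 17230801$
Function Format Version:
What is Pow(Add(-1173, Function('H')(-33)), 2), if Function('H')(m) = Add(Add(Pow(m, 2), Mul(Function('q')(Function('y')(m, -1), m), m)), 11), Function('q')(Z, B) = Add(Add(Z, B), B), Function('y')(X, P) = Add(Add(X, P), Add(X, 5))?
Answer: 17230801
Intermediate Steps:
Function('y')(X, P) = Add(5, P, Mul(2, X)) (Function('y')(X, P) = Add(Add(P, X), Add(5, X)) = Add(5, P, Mul(2, X)))
Function('q')(Z, B) = Add(Z, Mul(2, B)) (Function('q')(Z, B) = Add(Add(B, Z), B) = Add(Z, Mul(2, B)))
Function('H')(m) = Add(11, Pow(m, 2), Mul(m, Add(4, Mul(4, m)))) (Function('H')(m) = Add(Add(Pow(m, 2), Mul(Add(Add(5, -1, Mul(2, m)), Mul(2, m)), m)), 11) = Add(Add(Pow(m, 2), Mul(Add(Add(4, Mul(2, m)), Mul(2, m)), m)), 11) = Add(Add(Pow(m, 2), Mul(Add(4, Mul(4, m)), m)), 11) = Add(Add(Pow(m, 2), Mul(m, Add(4, Mul(4, m)))), 11) = Add(11, Pow(m, 2), Mul(m, Add(4, Mul(4, m)))))
Pow(Add(-1173, Function('H')(-33)), 2) = Pow(Add(-1173, Add(11, Mul(4, -33), Mul(5, Pow(-33, 2)))), 2) = Pow(Add(-1173, Add(11, -132, Mul(5, 1089))), 2) = Pow(Add(-1173, Add(11, -132, 5445)), 2) = Pow(Add(-1173, 5324), 2) = Pow(4151, 2) = 17230801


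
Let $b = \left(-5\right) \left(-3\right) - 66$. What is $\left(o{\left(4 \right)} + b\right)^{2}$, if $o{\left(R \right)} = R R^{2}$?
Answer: $169$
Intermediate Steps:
$o{\left(R \right)} = R^{3}$
$b = -51$ ($b = 15 - 66 = -51$)
$\left(o{\left(4 \right)} + b\right)^{2} = \left(4^{3} - 51\right)^{2} = \left(64 - 51\right)^{2} = 13^{2} = 169$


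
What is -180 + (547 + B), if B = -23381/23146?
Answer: 8471201/23146 ≈ 365.99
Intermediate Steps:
B = -23381/23146 (B = -23381*1/23146 = -23381/23146 ≈ -1.0102)
-180 + (547 + B) = -180 + (547 - 23381/23146) = -180 + 12637481/23146 = 8471201/23146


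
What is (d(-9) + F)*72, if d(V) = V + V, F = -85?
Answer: -7416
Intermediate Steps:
d(V) = 2*V
(d(-9) + F)*72 = (2*(-9) - 85)*72 = (-18 - 85)*72 = -103*72 = -7416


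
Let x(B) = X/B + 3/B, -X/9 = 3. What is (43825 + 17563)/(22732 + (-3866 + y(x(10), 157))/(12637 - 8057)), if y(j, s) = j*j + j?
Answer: 3514463000/1301358717 ≈ 2.7006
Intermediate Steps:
X = -27 (X = -9*3 = -27)
x(B) = -24/B (x(B) = -27/B + 3/B = -24/B)
y(j, s) = j + j² (y(j, s) = j² + j = j + j²)
(43825 + 17563)/(22732 + (-3866 + y(x(10), 157))/(12637 - 8057)) = (43825 + 17563)/(22732 + (-3866 + (-24/10)*(1 - 24/10))/(12637 - 8057)) = 61388/(22732 + (-3866 + (-24*⅒)*(1 - 24*⅒))/4580) = 61388/(22732 + (-3866 - 12*(1 - 12/5)/5)*(1/4580)) = 61388/(22732 + (-3866 - 12/5*(-7/5))*(1/4580)) = 61388/(22732 + (-3866 + 84/25)*(1/4580)) = 61388/(22732 - 96566/25*1/4580) = 61388/(22732 - 48283/57250) = 61388/(1301358717/57250) = 61388*(57250/1301358717) = 3514463000/1301358717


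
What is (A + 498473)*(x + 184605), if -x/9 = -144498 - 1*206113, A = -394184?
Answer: 348336106056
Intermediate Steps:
x = 3155499 (x = -9*(-144498 - 1*206113) = -9*(-144498 - 206113) = -9*(-350611) = 3155499)
(A + 498473)*(x + 184605) = (-394184 + 498473)*(3155499 + 184605) = 104289*3340104 = 348336106056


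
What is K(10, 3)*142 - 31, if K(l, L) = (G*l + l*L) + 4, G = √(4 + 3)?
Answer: 4797 + 1420*√7 ≈ 8554.0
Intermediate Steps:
G = √7 ≈ 2.6458
K(l, L) = 4 + L*l + l*√7 (K(l, L) = (√7*l + l*L) + 4 = (l*√7 + L*l) + 4 = (L*l + l*√7) + 4 = 4 + L*l + l*√7)
K(10, 3)*142 - 31 = (4 + 3*10 + 10*√7)*142 - 31 = (4 + 30 + 10*√7)*142 - 31 = (34 + 10*√7)*142 - 31 = (4828 + 1420*√7) - 31 = 4797 + 1420*√7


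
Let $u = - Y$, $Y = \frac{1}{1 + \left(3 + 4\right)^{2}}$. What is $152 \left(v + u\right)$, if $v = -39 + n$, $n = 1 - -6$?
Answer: $- \frac{121676}{25} \approx -4867.0$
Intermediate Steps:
$n = 7$ ($n = 1 + 6 = 7$)
$v = -32$ ($v = -39 + 7 = -32$)
$Y = \frac{1}{50}$ ($Y = \frac{1}{1 + 7^{2}} = \frac{1}{1 + 49} = \frac{1}{50} \approx 0.02$)
$u = - \frac{1}{50}$ ($u = \left(-1\right) \frac{1}{50} = - \frac{1}{50} \approx -0.02$)
$152 \left(v + u\right) = 152 \left(-32 - \frac{1}{50}\right) = 152 \left(- \frac{1601}{50}\right) = - \frac{121676}{25}$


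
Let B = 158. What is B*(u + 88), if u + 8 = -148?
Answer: -10744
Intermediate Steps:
u = -156 (u = -8 - 148 = -156)
B*(u + 88) = 158*(-156 + 88) = 158*(-68) = -10744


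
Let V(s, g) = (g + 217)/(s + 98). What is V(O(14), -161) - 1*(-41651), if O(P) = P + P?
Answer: 374863/9 ≈ 41651.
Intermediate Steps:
O(P) = 2*P
V(s, g) = (217 + g)/(98 + s)
V(O(14), -161) - 1*(-41651) = (217 - 161)/(98 + 2*14) - 1*(-41651) = 56/(98 + 28) + 41651 = 56/126 + 41651 = (1/126)*56 + 41651 = 4/9 + 41651 = 374863/9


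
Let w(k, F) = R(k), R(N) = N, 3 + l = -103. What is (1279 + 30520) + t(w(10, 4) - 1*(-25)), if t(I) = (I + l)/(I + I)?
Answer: 2225859/70 ≈ 31798.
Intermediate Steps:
l = -106 (l = -3 - 103 = -106)
w(k, F) = k
t(I) = (-106 + I)/(2*I) (t(I) = (I - 106)/(I + I) = (-106 + I)/((2*I)) = (-106 + I)*(1/(2*I)) = (-106 + I)/(2*I))
(1279 + 30520) + t(w(10, 4) - 1*(-25)) = (1279 + 30520) + (-106 + (10 - 1*(-25)))/(2*(10 - 1*(-25))) = 31799 + (-106 + (10 + 25))/(2*(10 + 25)) = 31799 + (½)*(-106 + 35)/35 = 31799 + (½)*(1/35)*(-71) = 31799 - 71/70 = 2225859/70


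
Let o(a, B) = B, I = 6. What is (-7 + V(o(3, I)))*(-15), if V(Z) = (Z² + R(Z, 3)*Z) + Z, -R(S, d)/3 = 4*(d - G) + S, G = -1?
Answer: 5415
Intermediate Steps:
R(S, d) = -12 - 12*d - 3*S (R(S, d) = -3*(4*(d - 1*(-1)) + S) = -3*(4*(d + 1) + S) = -3*(4*(1 + d) + S) = -3*((4 + 4*d) + S) = -3*(4 + S + 4*d) = -12 - 12*d - 3*S)
V(Z) = Z + Z² + Z*(-48 - 3*Z) (V(Z) = (Z² + (-12 - 12*3 - 3*Z)*Z) + Z = (Z² + (-12 - 36 - 3*Z)*Z) + Z = (Z² + (-48 - 3*Z)*Z) + Z = (Z² + Z*(-48 - 3*Z)) + Z = Z + Z² + Z*(-48 - 3*Z))
(-7 + V(o(3, I)))*(-15) = (-7 - 1*6*(47 + 2*6))*(-15) = (-7 - 1*6*(47 + 12))*(-15) = (-7 - 1*6*59)*(-15) = (-7 - 354)*(-15) = -361*(-15) = 5415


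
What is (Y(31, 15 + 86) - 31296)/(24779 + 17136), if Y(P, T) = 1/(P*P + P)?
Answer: -31045631/41579680 ≈ -0.74665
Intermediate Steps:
Y(P, T) = 1/(P + P**2) (Y(P, T) = 1/(P**2 + P) = 1/(P + P**2))
(Y(31, 15 + 86) - 31296)/(24779 + 17136) = (1/(31*(1 + 31)) - 31296)/(24779 + 17136) = ((1/31)/32 - 31296)/41915 = ((1/31)*(1/32) - 31296)*(1/41915) = (1/992 - 31296)*(1/41915) = -31045631/992*1/41915 = -31045631/41579680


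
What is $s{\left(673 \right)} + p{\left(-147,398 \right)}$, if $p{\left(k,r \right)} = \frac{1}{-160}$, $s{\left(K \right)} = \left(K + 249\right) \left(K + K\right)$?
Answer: $\frac{198561919}{160} \approx 1.241 \cdot 10^{6}$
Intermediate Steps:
$s{\left(K \right)} = 2 K \left(249 + K\right)$ ($s{\left(K \right)} = \left(249 + K\right) 2 K = 2 K \left(249 + K\right)$)
$p{\left(k,r \right)} = - \frac{1}{160}$
$s{\left(673 \right)} + p{\left(-147,398 \right)} = 2 \cdot 673 \left(249 + 673\right) - \frac{1}{160} = 2 \cdot 673 \cdot 922 - \frac{1}{160} = 1241012 - \frac{1}{160} = \frac{198561919}{160}$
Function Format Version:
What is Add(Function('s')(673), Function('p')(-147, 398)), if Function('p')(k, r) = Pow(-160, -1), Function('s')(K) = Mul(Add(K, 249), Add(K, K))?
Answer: Rational(198561919, 160) ≈ 1.2410e+6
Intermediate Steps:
Function('s')(K) = Mul(2, K, Add(249, K)) (Function('s')(K) = Mul(Add(249, K), Mul(2, K)) = Mul(2, K, Add(249, K)))
Function('p')(k, r) = Rational(-1, 160)
Add(Function('s')(673), Function('p')(-147, 398)) = Add(Mul(2, 673, Add(249, 673)), Rational(-1, 160)) = Add(Mul(2, 673, 922), Rational(-1, 160)) = Add(1241012, Rational(-1, 160)) = Rational(198561919, 160)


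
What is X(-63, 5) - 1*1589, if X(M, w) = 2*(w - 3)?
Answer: -1585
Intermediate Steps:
X(M, w) = -6 + 2*w (X(M, w) = 2*(-3 + w) = -6 + 2*w)
X(-63, 5) - 1*1589 = (-6 + 2*5) - 1*1589 = (-6 + 10) - 1589 = 4 - 1589 = -1585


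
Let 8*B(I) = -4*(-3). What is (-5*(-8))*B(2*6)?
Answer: 60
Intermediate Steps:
B(I) = 3/2 (B(I) = (-4*(-3))/8 = (⅛)*12 = 3/2)
(-5*(-8))*B(2*6) = -5*(-8)*(3/2) = 40*(3/2) = 60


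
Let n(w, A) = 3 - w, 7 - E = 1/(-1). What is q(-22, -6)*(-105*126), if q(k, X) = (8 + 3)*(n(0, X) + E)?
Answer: -1600830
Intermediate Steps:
E = 8 (E = 7 - 1/(-1) = 7 - 1*(-1) = 7 + 1 = 8)
q(k, X) = 121 (q(k, X) = (8 + 3)*((3 - 1*0) + 8) = 11*((3 + 0) + 8) = 11*(3 + 8) = 11*11 = 121)
q(-22, -6)*(-105*126) = 121*(-105*126) = 121*(-13230) = -1600830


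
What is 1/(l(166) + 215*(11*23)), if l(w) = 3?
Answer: 1/54398 ≈ 1.8383e-5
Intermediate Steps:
1/(l(166) + 215*(11*23)) = 1/(3 + 215*(11*23)) = 1/(3 + 215*253) = 1/(3 + 54395) = 1/54398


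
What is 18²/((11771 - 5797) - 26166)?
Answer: -81/5048 ≈ -0.016046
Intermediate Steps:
18²/((11771 - 5797) - 26166) = 324/(5974 - 26166) = 324/(-20192) = 324*(-1/20192) = -81/5048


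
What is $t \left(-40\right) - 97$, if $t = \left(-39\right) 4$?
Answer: $6143$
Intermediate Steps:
$t = -156$
$t \left(-40\right) - 97 = \left(-156\right) \left(-40\right) - 97 = 6240 - 97 = 6143$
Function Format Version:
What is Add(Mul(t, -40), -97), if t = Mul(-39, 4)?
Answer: 6143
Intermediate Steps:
t = -156
Add(Mul(t, -40), -97) = Add(Mul(-156, -40), -97) = Add(6240, -97) = 6143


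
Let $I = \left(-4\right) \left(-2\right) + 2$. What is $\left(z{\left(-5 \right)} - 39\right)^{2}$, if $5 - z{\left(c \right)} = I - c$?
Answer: $2401$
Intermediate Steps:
$I = 10$ ($I = 8 + 2 = 10$)
$z{\left(c \right)} = -5 + c$ ($z{\left(c \right)} = 5 - \left(10 - c\right) = 5 + \left(-10 + c\right) = -5 + c$)
$\left(z{\left(-5 \right)} - 39\right)^{2} = \left(\left(-5 - 5\right) - 39\right)^{2} = \left(-10 - 39\right)^{2} = \left(-49\right)^{2} = 2401$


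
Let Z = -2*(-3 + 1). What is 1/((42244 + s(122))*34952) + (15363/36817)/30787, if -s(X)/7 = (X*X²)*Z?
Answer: 1604632775216413/118390107602334436000 ≈ 1.3554e-5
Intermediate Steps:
Z = 4 (Z = -2*(-2) = 4)
s(X) = -28*X³ (s(X) = -7*X*X²*4 = -7*X³*4 = -28*X³)
1/((42244 + s(122))*34952) + (15363/36817)/30787 = 1/((42244 - 28*122³)*34952) + (15363/36817)/30787 = (1/34952)/(42244 - 28*1815848) + (15363*(1/36817))*(1/30787) = (1/34952)/(42244 - 50843744) + (15363/36817)*(1/30787) = (1/34952)/(-50801500) + 15363/1133484979 = -1/50801500*1/34952 + 15363/1133484979 = -1/1775614028000 + 15363/1133484979 = 1604632775216413/118390107602334436000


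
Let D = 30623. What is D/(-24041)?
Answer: -30623/24041 ≈ -1.2738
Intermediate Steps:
D/(-24041) = 30623/(-24041) = 30623*(-1/24041) = -30623/24041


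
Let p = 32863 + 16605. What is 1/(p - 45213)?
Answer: 1/4255 ≈ 0.00023502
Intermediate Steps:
p = 49468
1/(p - 45213) = 1/(49468 - 45213) = 1/4255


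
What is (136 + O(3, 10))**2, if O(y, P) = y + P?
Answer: 22201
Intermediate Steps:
O(y, P) = P + y
(136 + O(3, 10))**2 = (136 + (10 + 3))**2 = (136 + 13)**2 = 149**2 = 22201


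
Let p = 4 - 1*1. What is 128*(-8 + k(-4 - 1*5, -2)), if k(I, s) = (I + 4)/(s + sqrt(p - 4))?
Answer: -768 + 128*I ≈ -768.0 + 128.0*I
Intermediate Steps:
p = 3 (p = 4 - 1 = 3)
k(I, s) = (4 + I)/(I + s) (k(I, s) = (I + 4)/(s + sqrt(3 - 4)) = (4 + I)/(s + sqrt(-1)) = (4 + I)/(s + I) = (4 + I)/(I + s))
128*(-8 + k(-4 - 1*5, -2)) = 128*(-8 + (4 + (-4 - 1*5))/(I - 2)) = 128*(-8 + (4 + (-4 - 5))/(-2 + I)) = 128*(-8 + ((-2 - I)/5)*(4 - 9)) = 128*(-8 + ((-2 - I)/5)*(-5)) = 128*(-8 - (-2 - I)) = -1024 - 128*(-2 - I)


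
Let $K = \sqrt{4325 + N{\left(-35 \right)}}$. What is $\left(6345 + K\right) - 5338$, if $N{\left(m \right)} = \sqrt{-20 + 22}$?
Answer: $1007 + \sqrt{4325 + \sqrt{2}} \approx 1072.8$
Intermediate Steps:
$N{\left(m \right)} = \sqrt{2}$
$K = \sqrt{4325 + \sqrt{2}} \approx 65.776$
$\left(6345 + K\right) - 5338 = \left(6345 + \sqrt{4325 + \sqrt{2}}\right) - 5338 = 1007 + \sqrt{4325 + \sqrt{2}}$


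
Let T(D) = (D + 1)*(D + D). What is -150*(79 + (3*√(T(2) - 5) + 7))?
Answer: -12900 - 450*√7 ≈ -14091.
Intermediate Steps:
T(D) = 2*D*(1 + D) (T(D) = (1 + D)*(2*D) = 2*D*(1 + D))
-150*(79 + (3*√(T(2) - 5) + 7)) = -150*(79 + (3*√(2*2*(1 + 2) - 5) + 7)) = -150*(79 + (3*√(2*2*3 - 5) + 7)) = -150*(79 + (3*√(12 - 5) + 7)) = -150*(79 + (3*√7 + 7)) = -150*(79 + (7 + 3*√7)) = -150*(86 + 3*√7) = -12900 - 450*√7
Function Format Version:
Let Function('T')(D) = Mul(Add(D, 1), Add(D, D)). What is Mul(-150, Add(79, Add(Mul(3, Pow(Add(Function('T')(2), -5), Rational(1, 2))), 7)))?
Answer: Add(-12900, Mul(-450, Pow(7, Rational(1, 2)))) ≈ -14091.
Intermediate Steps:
Function('T')(D) = Mul(2, D, Add(1, D)) (Function('T')(D) = Mul(Add(1, D), Mul(2, D)) = Mul(2, D, Add(1, D)))
Mul(-150, Add(79, Add(Mul(3, Pow(Add(Function('T')(2), -5), Rational(1, 2))), 7))) = Mul(-150, Add(79, Add(Mul(3, Pow(Add(Mul(2, 2, Add(1, 2)), -5), Rational(1, 2))), 7))) = Mul(-150, Add(79, Add(Mul(3, Pow(Add(Mul(2, 2, 3), -5), Rational(1, 2))), 7))) = Mul(-150, Add(79, Add(Mul(3, Pow(Add(12, -5), Rational(1, 2))), 7))) = Mul(-150, Add(79, Add(Mul(3, Pow(7, Rational(1, 2))), 7))) = Mul(-150, Add(79, Add(7, Mul(3, Pow(7, Rational(1, 2)))))) = Mul(-150, Add(86, Mul(3, Pow(7, Rational(1, 2))))) = Add(-12900, Mul(-450, Pow(7, Rational(1, 2))))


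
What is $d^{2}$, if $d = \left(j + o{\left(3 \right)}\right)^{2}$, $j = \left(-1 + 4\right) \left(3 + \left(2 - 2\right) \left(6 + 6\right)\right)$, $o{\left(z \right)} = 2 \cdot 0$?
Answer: $6561$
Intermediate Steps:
$o{\left(z \right)} = 0$
$j = 9$ ($j = 3 \left(3 + 0 \cdot 12\right) = 3 \left(3 + 0\right) = 3 \cdot 3 = 9$)
$d = 81$ ($d = \left(9 + 0\right)^{2} = 9^{2} = 81$)
$d^{2} = 81^{2} = 6561$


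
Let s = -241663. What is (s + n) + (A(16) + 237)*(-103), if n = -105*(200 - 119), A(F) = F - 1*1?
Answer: -276124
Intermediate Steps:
A(F) = -1 + F (A(F) = F - 1 = -1 + F)
n = -8505 (n = -105*81 = -8505)
(s + n) + (A(16) + 237)*(-103) = (-241663 - 8505) + ((-1 + 16) + 237)*(-103) = -250168 + (15 + 237)*(-103) = -250168 + 252*(-103) = -250168 - 25956 = -276124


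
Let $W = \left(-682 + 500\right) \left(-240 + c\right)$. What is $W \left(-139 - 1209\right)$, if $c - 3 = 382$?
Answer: $35573720$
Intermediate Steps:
$c = 385$ ($c = 3 + 382 = 385$)
$W = -26390$ ($W = \left(-682 + 500\right) \left(-240 + 385\right) = \left(-182\right) 145 = -26390$)
$W \left(-139 - 1209\right) = - 26390 \left(-139 - 1209\right) = \left(-26390\right) \left(-1348\right) = 35573720$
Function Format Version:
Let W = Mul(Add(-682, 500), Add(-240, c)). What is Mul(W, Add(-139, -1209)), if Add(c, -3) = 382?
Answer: 35573720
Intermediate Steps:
c = 385 (c = Add(3, 382) = 385)
W = -26390 (W = Mul(Add(-682, 500), Add(-240, 385)) = Mul(-182, 145) = -26390)
Mul(W, Add(-139, -1209)) = Mul(-26390, Add(-139, -1209)) = Mul(-26390, -1348) = 35573720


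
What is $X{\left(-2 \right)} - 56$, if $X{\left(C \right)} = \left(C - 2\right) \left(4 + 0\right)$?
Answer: $-72$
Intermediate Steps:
$X{\left(C \right)} = -8 + 4 C$ ($X{\left(C \right)} = \left(-2 + C\right) 4 = -8 + 4 C$)
$X{\left(-2 \right)} - 56 = \left(-8 + 4 \left(-2\right)\right) - 56 = \left(-8 - 8\right) - 56 = -16 - 56 = -72$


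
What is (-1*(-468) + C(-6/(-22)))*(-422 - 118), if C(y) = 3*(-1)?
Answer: -251100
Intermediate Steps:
C(y) = -3
(-1*(-468) + C(-6/(-22)))*(-422 - 118) = (-1*(-468) - 3)*(-422 - 118) = (468 - 3)*(-540) = 465*(-540) = -251100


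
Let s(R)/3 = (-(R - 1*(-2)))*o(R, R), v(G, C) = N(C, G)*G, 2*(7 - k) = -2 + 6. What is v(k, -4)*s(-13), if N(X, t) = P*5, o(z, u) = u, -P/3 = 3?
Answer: 96525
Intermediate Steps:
P = -9 (P = -3*3 = -9)
k = 5 (k = 7 - (-2 + 6)/2 = 7 - ½*4 = 7 - 2 = 5)
N(X, t) = -45 (N(X, t) = -9*5 = -45)
v(G, C) = -45*G
s(R) = 3*R*(-2 - R) (s(R) = 3*((-(R - 1*(-2)))*R) = 3*((-(R + 2))*R) = 3*((-(2 + R))*R) = 3*((-2 - R)*R) = 3*(R*(-2 - R)) = 3*R*(-2 - R))
v(k, -4)*s(-13) = (-45*5)*(-3*(-13)*(2 - 13)) = -(-675)*(-13)*(-11) = -225*(-429) = 96525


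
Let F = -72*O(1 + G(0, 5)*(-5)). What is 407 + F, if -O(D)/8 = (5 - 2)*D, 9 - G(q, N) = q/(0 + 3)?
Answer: -75625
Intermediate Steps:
G(q, N) = 9 - q/3 (G(q, N) = 9 - q/(0 + 3) = 9 - q/3)
O(D) = -24*D (O(D) = -8*(5 - 2)*D = -24*D)
F = -76032 (F = -(-1728)*(1 + (9 - 1/3*0)*(-5)) = -(-1728)*(1 + (9 + 0)*(-5)) = -(-1728)*(1 + 9*(-5)) = -(-1728)*(1 - 45) = -(-1728)*(-44) = -72*1056 = -76032)
407 + F = 407 - 76032 = -75625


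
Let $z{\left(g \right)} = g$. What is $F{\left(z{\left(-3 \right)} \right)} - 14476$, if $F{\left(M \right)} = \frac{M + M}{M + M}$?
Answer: $-14475$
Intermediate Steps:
$F{\left(M \right)} = 1$ ($F{\left(M \right)} = \frac{2 M}{2 M} = 2 M \frac{1}{2 M} = 1$)
$F{\left(z{\left(-3 \right)} \right)} - 14476 = 1 - 14476 = -14475$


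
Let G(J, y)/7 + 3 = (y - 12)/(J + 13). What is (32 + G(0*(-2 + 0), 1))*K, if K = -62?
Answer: -4092/13 ≈ -314.77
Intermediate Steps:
G(J, y) = -21 + 7*(-12 + y)/(13 + J) (G(J, y) = -21 + 7*((y - 12)/(J + 13)) = -21 + 7*((-12 + y)/(13 + J)) = -21 + 7*(-12 + y)/(13 + J))
(32 + G(0*(-2 + 0), 1))*K = (32 + 7*(-51 + 1 - 0*(-2 + 0))/(13 + 0*(-2 + 0)))*(-62) = (32 + 7*(-51 + 1 - 0*(-2))/(13 + 0*(-2)))*(-62) = (32 + 7*(-51 + 1 - 3*0)/(13 + 0))*(-62) = (32 + 7*(-51 + 1 + 0)/13)*(-62) = (32 + 7*(1/13)*(-50))*(-62) = (32 - 350/13)*(-62) = (66/13)*(-62) = -4092/13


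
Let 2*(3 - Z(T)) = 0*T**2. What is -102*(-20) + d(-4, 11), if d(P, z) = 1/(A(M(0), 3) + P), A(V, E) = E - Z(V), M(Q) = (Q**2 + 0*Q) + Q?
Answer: 8159/4 ≈ 2039.8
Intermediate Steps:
M(Q) = Q + Q**2 (M(Q) = (Q**2 + 0) + Q = Q**2 + Q = Q + Q**2)
Z(T) = 3 (Z(T) = 3 - 0*T**2 = 3 - 1/2*0 = 3 + 0 = 3)
A(V, E) = -3 + E (A(V, E) = E - 1*3 = E - 3 = -3 + E)
d(P, z) = 1/P (d(P, z) = 1/((-3 + 3) + P) = 1/(0 + P) = 1/P)
-102*(-20) + d(-4, 11) = -102*(-20) + 1/(-4) = 2040 - 1/4 = 8159/4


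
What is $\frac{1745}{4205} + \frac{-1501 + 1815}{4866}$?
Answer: $\frac{981154}{2046153} \approx 0.47951$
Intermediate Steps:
$\frac{1745}{4205} + \frac{-1501 + 1815}{4866} = 1745 \cdot \frac{1}{4205} + 314 \cdot \frac{1}{4866} = \frac{349}{841} + \frac{157}{2433} = \frac{981154}{2046153}$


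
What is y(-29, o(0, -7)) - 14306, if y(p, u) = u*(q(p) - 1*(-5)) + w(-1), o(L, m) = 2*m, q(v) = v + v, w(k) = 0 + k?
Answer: -13565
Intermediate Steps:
w(k) = k
q(v) = 2*v
y(p, u) = -1 + u*(5 + 2*p) (y(p, u) = u*(2*p - 1*(-5)) - 1 = u*(2*p + 5) - 1 = u*(5 + 2*p) - 1 = -1 + u*(5 + 2*p))
y(-29, o(0, -7)) - 14306 = (-1 + 5*(2*(-7)) + 2*(-29)*(2*(-7))) - 14306 = (-1 + 5*(-14) + 2*(-29)*(-14)) - 14306 = (-1 - 70 + 812) - 14306 = 741 - 14306 = -13565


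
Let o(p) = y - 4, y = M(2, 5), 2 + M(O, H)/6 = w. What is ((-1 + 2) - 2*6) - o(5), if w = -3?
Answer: 23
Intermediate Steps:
M(O, H) = -30 (M(O, H) = -12 + 6*(-3) = -12 - 18 = -30)
y = -30
o(p) = -34 (o(p) = -30 - 4 = -34)
((-1 + 2) - 2*6) - o(5) = ((-1 + 2) - 2*6) - 1*(-34) = (1 - 12) + 34 = -11 + 34 = 23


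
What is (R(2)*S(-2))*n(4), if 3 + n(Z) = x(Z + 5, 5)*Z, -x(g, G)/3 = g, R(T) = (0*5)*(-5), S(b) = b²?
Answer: 0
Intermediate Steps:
R(T) = 0 (R(T) = 0*(-5) = 0)
x(g, G) = -3*g
n(Z) = -3 + Z*(-15 - 3*Z) (n(Z) = -3 + (-3*(Z + 5))*Z = -3 + (-3*(5 + Z))*Z = -3 + (-15 - 3*Z)*Z = -3 + Z*(-15 - 3*Z))
(R(2)*S(-2))*n(4) = (0*(-2)²)*(-3 + 3*4*(-5 - 1*4)) = (0*4)*(-3 + 3*4*(-5 - 4)) = 0*(-3 + 3*4*(-9)) = 0*(-3 - 108) = 0*(-111) = 0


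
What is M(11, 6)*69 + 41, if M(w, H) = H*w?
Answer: 4595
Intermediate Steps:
M(11, 6)*69 + 41 = (6*11)*69 + 41 = 66*69 + 41 = 4554 + 41 = 4595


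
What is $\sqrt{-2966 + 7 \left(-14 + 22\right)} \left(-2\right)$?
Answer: $- 2 i \sqrt{2910} \approx - 107.89 i$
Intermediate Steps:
$\sqrt{-2966 + 7 \left(-14 + 22\right)} \left(-2\right) = \sqrt{-2966 + 7 \cdot 8} \left(-2\right) = \sqrt{-2966 + 56} \left(-2\right) = \sqrt{-2910} \left(-2\right) = i \sqrt{2910} \left(-2\right) = - 2 i \sqrt{2910}$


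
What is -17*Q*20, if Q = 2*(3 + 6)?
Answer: -6120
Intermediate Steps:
Q = 18 (Q = 2*9 = 18)
-17*Q*20 = -17*18*20 = -306*20 = -6120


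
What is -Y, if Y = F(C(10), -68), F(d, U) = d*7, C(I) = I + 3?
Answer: -91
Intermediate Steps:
C(I) = 3 + I
F(d, U) = 7*d
Y = 91 (Y = 7*(3 + 10) = 7*13 = 91)
-Y = -1*91 = -91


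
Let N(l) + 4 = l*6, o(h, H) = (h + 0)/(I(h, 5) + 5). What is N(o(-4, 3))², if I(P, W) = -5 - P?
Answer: 100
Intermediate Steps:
o(h, H) = -1 (o(h, H) = (h + 0)/((-5 - h) + 5) = h/((-h)) = h*(-1/h) = -1)
N(l) = -4 + 6*l (N(l) = -4 + l*6 = -4 + 6*l)
N(o(-4, 3))² = (-4 + 6*(-1))² = (-4 - 6)² = (-10)² = 100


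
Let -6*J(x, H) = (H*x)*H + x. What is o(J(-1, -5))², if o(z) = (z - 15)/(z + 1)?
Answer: 4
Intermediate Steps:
J(x, H) = -x/6 - x*H²/6 (J(x, H) = -((H*x)*H + x)/6 = -(x*H² + x)/6 = -(x + x*H²)/6 = -x/6 - x*H²/6)
o(z) = (-15 + z)/(1 + z)
o(J(-1, -5))² = ((-15 - ⅙*(-1)*(1 + (-5)²))/(1 - ⅙*(-1)*(1 + (-5)²)))² = ((-15 - ⅙*(-1)*(1 + 25))/(1 - ⅙*(-1)*(1 + 25)))² = ((-15 - ⅙*(-1)*26)/(1 - ⅙*(-1)*26))² = ((-15 + 13/3)/(1 + 13/3))² = (-32/3/(16/3))² = ((3/16)*(-32/3))² = (-2)² = 4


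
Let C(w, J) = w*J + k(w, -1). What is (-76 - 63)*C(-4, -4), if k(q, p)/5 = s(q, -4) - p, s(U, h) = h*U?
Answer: -14039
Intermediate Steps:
s(U, h) = U*h
k(q, p) = -20*q - 5*p (k(q, p) = 5*(q*(-4) - p) = 5*(-4*q - p) = 5*(-p - 4*q) = -20*q - 5*p)
C(w, J) = 5 - 20*w + J*w (C(w, J) = w*J + (-20*w - 5*(-1)) = J*w + (-20*w + 5) = J*w + (5 - 20*w) = 5 - 20*w + J*w)
(-76 - 63)*C(-4, -4) = (-76 - 63)*(5 - 20*(-4) - 4*(-4)) = -139*(5 + 80 + 16) = -139*101 = -14039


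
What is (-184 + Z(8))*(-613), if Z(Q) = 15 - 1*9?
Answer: 109114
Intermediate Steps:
Z(Q) = 6 (Z(Q) = 15 - 9 = 6)
(-184 + Z(8))*(-613) = (-184 + 6)*(-613) = -178*(-613) = 109114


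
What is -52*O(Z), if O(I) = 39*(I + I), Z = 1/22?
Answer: -2028/11 ≈ -184.36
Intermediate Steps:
Z = 1/22 (Z = 1*(1/22) = 1/22 ≈ 0.045455)
O(I) = 78*I (O(I) = 39*(2*I) = 78*I)
-52*O(Z) = -4056/22 = -52*39/11 = -2028/11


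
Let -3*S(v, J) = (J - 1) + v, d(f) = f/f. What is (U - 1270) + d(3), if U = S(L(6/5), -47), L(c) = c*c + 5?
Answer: -94136/75 ≈ -1255.1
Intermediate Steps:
L(c) = 5 + c² (L(c) = c² + 5 = 5 + c²)
d(f) = 1
S(v, J) = ⅓ - J/3 - v/3 (S(v, J) = -((J - 1) + v)/3 = -((-1 + J) + v)/3 = -(-1 + J + v)/3 = ⅓ - J/3 - v/3)
U = 1039/75 (U = ⅓ - ⅓*(-47) - (5 + (6/5)²)/3 = ⅓ + 47/3 - (5 + (6*(⅕))²)/3 = ⅓ + 47/3 - (5 + (6/5)²)/3 = ⅓ + 47/3 - (5 + 36/25)/3 = ⅓ + 47/3 - ⅓*161/25 = ⅓ + 47/3 - 161/75 = 1039/75 ≈ 13.853)
(U - 1270) + d(3) = (1039/75 - 1270) + 1 = -94211/75 + 1 = -94136/75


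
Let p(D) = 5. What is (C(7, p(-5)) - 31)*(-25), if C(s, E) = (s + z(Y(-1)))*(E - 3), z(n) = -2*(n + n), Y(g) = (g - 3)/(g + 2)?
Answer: -375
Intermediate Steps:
Y(g) = (-3 + g)/(2 + g)
z(n) = -4*n
C(s, E) = (-3 + E)*(16 + s) (C(s, E) = (s - 4*(-3 - 1)/(2 - 1))*(E - 3) = (s - 4*(-4)/1)*(-3 + E) = (s - 4*(-4))*(-3 + E) = (s + 16)*(-3 + E) = (16 + s)*(-3 + E) = (-3 + E)*(16 + s))
(C(7, p(-5)) - 31)*(-25) = ((-48 - 3*7 + 16*5 + 5*7) - 31)*(-25) = ((-48 - 21 + 80 + 35) - 31)*(-25) = (46 - 31)*(-25) = 15*(-25) = -375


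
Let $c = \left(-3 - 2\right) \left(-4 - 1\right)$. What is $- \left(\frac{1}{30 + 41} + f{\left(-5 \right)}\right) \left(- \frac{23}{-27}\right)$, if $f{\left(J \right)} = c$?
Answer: $- \frac{13616}{639} \approx -21.308$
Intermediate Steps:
$c = 25$ ($c = \left(-5\right) \left(-5\right) = 25$)
$f{\left(J \right)} = 25$
$- \left(\frac{1}{30 + 41} + f{\left(-5 \right)}\right) \left(- \frac{23}{-27}\right) = - \left(\frac{1}{30 + 41} + 25\right) \left(- \frac{23}{-27}\right) = - \left(\frac{1}{71} + 25\right) \left(\left(-23\right) \left(- \frac{1}{27}\right)\right) = - \frac{\left(\frac{1}{71} + 25\right) 23}{27} = - \frac{1776 \cdot 23}{71 \cdot 27} = \left(-1\right) \frac{13616}{639} = - \frac{13616}{639}$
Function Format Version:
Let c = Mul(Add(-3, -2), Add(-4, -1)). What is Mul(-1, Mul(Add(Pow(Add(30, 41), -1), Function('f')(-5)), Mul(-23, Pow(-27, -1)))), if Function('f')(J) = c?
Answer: Rational(-13616, 639) ≈ -21.308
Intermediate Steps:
c = 25 (c = Mul(-5, -5) = 25)
Function('f')(J) = 25
Mul(-1, Mul(Add(Pow(Add(30, 41), -1), Function('f')(-5)), Mul(-23, Pow(-27, -1)))) = Mul(-1, Mul(Add(Pow(Add(30, 41), -1), 25), Mul(-23, Pow(-27, -1)))) = Mul(-1, Mul(Add(Pow(71, -1), 25), Mul(-23, Rational(-1, 27)))) = Mul(-1, Mul(Add(Rational(1, 71), 25), Rational(23, 27))) = Mul(-1, Mul(Rational(1776, 71), Rational(23, 27))) = Mul(-1, Rational(13616, 639)) = Rational(-13616, 639)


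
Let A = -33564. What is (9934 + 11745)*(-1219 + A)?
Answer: -754060657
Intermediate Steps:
(9934 + 11745)*(-1219 + A) = (9934 + 11745)*(-1219 - 33564) = 21679*(-34783) = -754060657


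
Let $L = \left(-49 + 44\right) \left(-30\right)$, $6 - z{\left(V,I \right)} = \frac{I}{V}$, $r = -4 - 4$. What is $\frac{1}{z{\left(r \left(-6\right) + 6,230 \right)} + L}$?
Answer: $\frac{27}{4097} \approx 0.0065902$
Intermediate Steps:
$r = -8$
$z{\left(V,I \right)} = 6 - \frac{I}{V}$
$L = 150$ ($L = \left(-5\right) \left(-30\right) = 150$)
$\frac{1}{z{\left(r \left(-6\right) + 6,230 \right)} + L} = \frac{1}{\left(6 - \frac{230}{\left(-8\right) \left(-6\right) + 6}\right) + 150} = \frac{1}{\left(6 - \frac{230}{48 + 6}\right) + 150} = \frac{1}{\left(6 - \frac{230}{54}\right) + 150} = \frac{1}{\left(6 - 230 \cdot \frac{1}{54}\right) + 150} = \frac{1}{\left(6 - \frac{115}{27}\right) + 150} = \frac{1}{\frac{47}{27} + 150} = \frac{1}{\frac{4097}{27}} = \frac{27}{4097}$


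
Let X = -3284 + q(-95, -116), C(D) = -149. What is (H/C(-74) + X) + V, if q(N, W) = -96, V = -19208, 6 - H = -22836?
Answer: -3388454/149 ≈ -22741.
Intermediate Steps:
H = 22842 (H = 6 - 1*(-22836) = 6 + 22836 = 22842)
X = -3380 (X = -3284 - 96 = -3380)
(H/C(-74) + X) + V = (22842/(-149) - 3380) - 19208 = (22842*(-1/149) - 3380) - 19208 = (-22842/149 - 3380) - 19208 = -526462/149 - 19208 = -3388454/149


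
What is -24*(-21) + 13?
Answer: 517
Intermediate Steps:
-24*(-21) + 13 = 504 + 13 = 517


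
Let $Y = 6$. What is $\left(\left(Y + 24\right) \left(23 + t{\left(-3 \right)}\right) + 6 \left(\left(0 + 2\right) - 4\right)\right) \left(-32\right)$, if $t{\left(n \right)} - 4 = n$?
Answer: $-22656$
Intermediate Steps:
$t{\left(n \right)} = 4 + n$
$\left(\left(Y + 24\right) \left(23 + t{\left(-3 \right)}\right) + 6 \left(\left(0 + 2\right) - 4\right)\right) \left(-32\right) = \left(\left(6 + 24\right) \left(23 + \left(4 - 3\right)\right) + 6 \left(\left(0 + 2\right) - 4\right)\right) \left(-32\right) = \left(30 \left(23 + 1\right) + 6 \left(2 - 4\right)\right) \left(-32\right) = \left(30 \cdot 24 + 6 \left(-2\right)\right) \left(-32\right) = \left(720 - 12\right) \left(-32\right) = 708 \left(-32\right) = -22656$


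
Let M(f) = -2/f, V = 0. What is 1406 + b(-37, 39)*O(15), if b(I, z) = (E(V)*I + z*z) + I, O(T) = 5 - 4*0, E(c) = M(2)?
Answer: 9011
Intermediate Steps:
E(c) = -1 (E(c) = -2/2 = -2*½ = -1)
O(T) = 5 (O(T) = 5 + 0 = 5)
b(I, z) = z² (b(I, z) = (-I + z*z) + I = (-I + z²) + I = (z² - I) + I = z²)
1406 + b(-37, 39)*O(15) = 1406 + 39²*5 = 1406 + 1521*5 = 1406 + 7605 = 9011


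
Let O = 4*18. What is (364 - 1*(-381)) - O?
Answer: 673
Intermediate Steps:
O = 72
(364 - 1*(-381)) - O = (364 - 1*(-381)) - 1*72 = (364 + 381) - 72 = 745 - 72 = 673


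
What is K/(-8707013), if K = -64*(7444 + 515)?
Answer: 72768/1243859 ≈ 0.058502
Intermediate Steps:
K = -509376 (K = -64*7959 = -509376)
K/(-8707013) = -509376/(-8707013) = -509376*(-1/8707013) = 72768/1243859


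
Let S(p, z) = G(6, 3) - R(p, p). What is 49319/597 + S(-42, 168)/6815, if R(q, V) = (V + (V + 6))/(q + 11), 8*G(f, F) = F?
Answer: 83354711273/1009001640 ≈ 82.611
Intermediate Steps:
G(f, F) = F/8
R(q, V) = (6 + 2*V)/(11 + q) (R(q, V) = (V + (6 + V))/(11 + q) = (6 + 2*V)/(11 + q))
S(p, z) = 3/8 - 2*(3 + p)/(11 + p) (S(p, z) = (⅛)*3 - 2*(3 + p)/(11 + p) = 3/8 - 2*(3 + p)/(11 + p))
49319/597 + S(-42, 168)/6815 = 49319/597 + ((-15 - 13*(-42))/(8*(11 - 42)))/6815 = 49319*(1/597) + ((⅛)*(-15 + 546)/(-31))*(1/6815) = 49319/597 + ((⅛)*(-1/31)*531)*(1/6815) = 49319/597 - 531/248*1/6815 = 49319/597 - 531/1690120 = 83354711273/1009001640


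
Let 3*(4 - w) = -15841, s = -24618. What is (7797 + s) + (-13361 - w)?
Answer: -106399/3 ≈ -35466.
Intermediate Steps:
w = 15853/3 (w = 4 - 1/3*(-15841) = 4 + 15841/3 = 15853/3 ≈ 5284.3)
(7797 + s) + (-13361 - w) = (7797 - 24618) + (-13361 - 1*15853/3) = -16821 + (-13361 - 15853/3) = -16821 - 55936/3 = -106399/3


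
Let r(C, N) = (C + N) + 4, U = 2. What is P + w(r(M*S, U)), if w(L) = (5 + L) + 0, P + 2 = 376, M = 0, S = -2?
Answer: 385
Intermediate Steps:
P = 374 (P = -2 + 376 = 374)
r(C, N) = 4 + C + N
w(L) = 5 + L
P + w(r(M*S, U)) = 374 + (5 + (4 + 0*(-2) + 2)) = 374 + (5 + (4 + 0 + 2)) = 374 + (5 + 6) = 374 + 11 = 385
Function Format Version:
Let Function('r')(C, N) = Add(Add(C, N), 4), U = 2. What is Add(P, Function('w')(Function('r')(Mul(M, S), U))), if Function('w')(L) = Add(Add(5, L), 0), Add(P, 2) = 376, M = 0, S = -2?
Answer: 385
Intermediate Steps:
P = 374 (P = Add(-2, 376) = 374)
Function('r')(C, N) = Add(4, C, N)
Function('w')(L) = Add(5, L)
Add(P, Function('w')(Function('r')(Mul(M, S), U))) = Add(374, Add(5, Add(4, Mul(0, -2), 2))) = Add(374, Add(5, Add(4, 0, 2))) = Add(374, Add(5, 6)) = Add(374, 11) = 385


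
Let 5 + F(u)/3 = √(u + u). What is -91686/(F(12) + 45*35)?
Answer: -1986530/33797 + 15281*√6/67594 ≈ -58.225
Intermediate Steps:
F(u) = -15 + 3*√2*√u (F(u) = -15 + 3*√(u + u) = -15 + 3*√(2*u) = -15 + 3*(√2*√u) = -15 + 3*√2*√u)
-91686/(F(12) + 45*35) = -91686/((-15 + 3*√2*√12) + 45*35) = -91686/((-15 + 3*√2*(2*√3)) + 1575) = -91686/((-15 + 6*√6) + 1575) = -91686/(1560 + 6*√6)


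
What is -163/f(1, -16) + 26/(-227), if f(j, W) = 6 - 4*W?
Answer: -38821/15890 ≈ -2.4431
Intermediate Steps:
-163/f(1, -16) + 26/(-227) = -163/(6 - 4*(-16)) + 26/(-227) = -163/(6 + 64) + 26*(-1/227) = -163/70 - 26/227 = -38821/15890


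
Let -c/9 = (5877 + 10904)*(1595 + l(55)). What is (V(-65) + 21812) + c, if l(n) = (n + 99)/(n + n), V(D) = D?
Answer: -1205404743/5 ≈ -2.4108e+8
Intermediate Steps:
l(n) = (99 + n)/(2*n) (l(n) = (99 + n)/((2*n)) = (99 + n)*(1/(2*n)) = (99 + n)/(2*n))
c = -1205513478/5 (c = -9*(5877 + 10904)*(1595 + (1/2)*(99 + 55)/55) = -151029*(1595 + (1/2)*(1/55)*154) = -151029*(1595 + 7/5) = -151029*7982/5 = -9*133945942/5 = -1205513478/5 ≈ -2.4110e+8)
(V(-65) + 21812) + c = (-65 + 21812) - 1205513478/5 = 21747 - 1205513478/5 = -1205404743/5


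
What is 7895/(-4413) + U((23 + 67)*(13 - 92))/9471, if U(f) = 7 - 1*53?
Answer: -8330727/4643947 ≈ -1.7939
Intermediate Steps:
U(f) = -46 (U(f) = 7 - 53 = -46)
7895/(-4413) + U((23 + 67)*(13 - 92))/9471 = 7895/(-4413) - 46/9471 = 7895*(-1/4413) - 46*1/9471 = -7895/4413 - 46/9471 = -8330727/4643947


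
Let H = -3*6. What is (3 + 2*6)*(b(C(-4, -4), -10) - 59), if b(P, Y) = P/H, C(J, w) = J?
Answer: -2645/3 ≈ -881.67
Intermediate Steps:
H = -18
b(P, Y) = -P/18 (b(P, Y) = P/(-18) = P*(-1/18) = -P/18)
(3 + 2*6)*(b(C(-4, -4), -10) - 59) = (3 + 2*6)*(-1/18*(-4) - 59) = (3 + 12)*(2/9 - 59) = 15*(-529/9) = -2645/3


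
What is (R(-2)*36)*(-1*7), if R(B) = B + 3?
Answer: -252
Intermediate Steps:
R(B) = 3 + B
(R(-2)*36)*(-1*7) = ((3 - 2)*36)*(-1*7) = (1*36)*(-7) = 36*(-7) = -252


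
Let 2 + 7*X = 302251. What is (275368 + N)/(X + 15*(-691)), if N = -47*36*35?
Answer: 756518/114847 ≈ 6.5872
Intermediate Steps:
X = 302249/7 (X = -2/7 + (⅐)*302251 = -2/7 + 302251/7 = 302249/7 ≈ 43178.)
N = -59220 (N = -1692*35 = -59220)
(275368 + N)/(X + 15*(-691)) = (275368 - 59220)/(302249/7 + 15*(-691)) = 216148/(302249/7 - 10365) = 216148/(229694/7) = 216148*(7/229694) = 756518/114847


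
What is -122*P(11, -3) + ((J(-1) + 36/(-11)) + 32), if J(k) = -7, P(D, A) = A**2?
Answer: -11839/11 ≈ -1076.3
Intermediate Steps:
-122*P(11, -3) + ((J(-1) + 36/(-11)) + 32) = -122*(-3)**2 + ((-7 + 36/(-11)) + 32) = -122*9 + ((-7 + 36*(-1/11)) + 32) = -1098 + ((-7 - 36/11) + 32) = -1098 + (-113/11 + 32) = -1098 + 239/11 = -11839/11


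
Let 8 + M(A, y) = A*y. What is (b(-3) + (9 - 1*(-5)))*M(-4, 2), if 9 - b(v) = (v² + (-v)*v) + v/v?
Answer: -352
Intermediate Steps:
M(A, y) = -8 + A*y
b(v) = 8 (b(v) = 9 - ((v² + (-v)*v) + v/v) = 9 - ((v² - v²) + 1) = 9 - (0 + 1) = 9 - 1*1 = 9 - 1 = 8)
(b(-3) + (9 - 1*(-5)))*M(-4, 2) = (8 + (9 - 1*(-5)))*(-8 - 4*2) = (8 + (9 + 5))*(-8 - 8) = (8 + 14)*(-16) = 22*(-16) = -352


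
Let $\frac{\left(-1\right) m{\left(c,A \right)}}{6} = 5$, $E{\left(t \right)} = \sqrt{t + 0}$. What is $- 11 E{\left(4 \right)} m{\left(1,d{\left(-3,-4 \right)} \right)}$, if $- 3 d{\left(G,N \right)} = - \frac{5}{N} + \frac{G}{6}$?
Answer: $660$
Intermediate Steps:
$d{\left(G,N \right)} = - \frac{G}{18} + \frac{5}{3 N}$ ($d{\left(G,N \right)} = - \frac{- \frac{5}{N} + \frac{G}{6}}{3} = - \frac{G}{18} + \frac{5}{3 N}$)
$E{\left(t \right)} = \sqrt{t}$
$m{\left(c,A \right)} = -30$ ($m{\left(c,A \right)} = \left(-6\right) 5 = -30$)
$- 11 E{\left(4 \right)} m{\left(1,d{\left(-3,-4 \right)} \right)} = - 11 \sqrt{4} \left(-30\right) = \left(-11\right) 2 \left(-30\right) = \left(-22\right) \left(-30\right) = 660$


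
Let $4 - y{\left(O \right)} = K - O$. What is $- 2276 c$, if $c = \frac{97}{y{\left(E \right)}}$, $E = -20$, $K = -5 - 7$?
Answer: $55193$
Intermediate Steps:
$K = -12$
$y{\left(O \right)} = 16 + O$ ($y{\left(O \right)} = 4 - \left(-12 - O\right) = 4 + \left(12 + O\right) = 16 + O$)
$c = - \frac{97}{4}$ ($c = \frac{97}{16 - 20} = \frac{97}{-4} = 97 \left(- \frac{1}{4}\right) = - \frac{97}{4} \approx -24.25$)
$- 2276 c = \left(-2276\right) \left(- \frac{97}{4}\right) = 55193$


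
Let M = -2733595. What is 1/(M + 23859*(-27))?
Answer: -1/3377788 ≈ -2.9605e-7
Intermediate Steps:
1/(M + 23859*(-27)) = 1/(-2733595 + 23859*(-27)) = 1/(-2733595 - 644193) = 1/(-3377788) = -1/3377788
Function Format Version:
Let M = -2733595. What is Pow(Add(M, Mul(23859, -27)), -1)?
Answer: Rational(-1, 3377788) ≈ -2.9605e-7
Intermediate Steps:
Pow(Add(M, Mul(23859, -27)), -1) = Pow(Add(-2733595, Mul(23859, -27)), -1) = Pow(Add(-2733595, -644193), -1) = Pow(-3377788, -1) = Rational(-1, 3377788)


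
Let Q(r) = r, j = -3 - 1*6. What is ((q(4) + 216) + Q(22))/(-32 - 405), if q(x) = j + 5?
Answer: -234/437 ≈ -0.53547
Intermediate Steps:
j = -9 (j = -3 - 6 = -9)
q(x) = -4 (q(x) = -9 + 5 = -4)
((q(4) + 216) + Q(22))/(-32 - 405) = ((-4 + 216) + 22)/(-32 - 405) = (212 + 22)/(-437) = 234*(-1/437) = -234/437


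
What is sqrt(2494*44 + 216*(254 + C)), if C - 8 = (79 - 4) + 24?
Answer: 8*sqrt(2933) ≈ 433.26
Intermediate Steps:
C = 107 (C = 8 + ((79 - 4) + 24) = 8 + (75 + 24) = 8 + 99 = 107)
sqrt(2494*44 + 216*(254 + C)) = sqrt(2494*44 + 216*(254 + 107)) = sqrt(109736 + 216*361) = sqrt(109736 + 77976) = sqrt(187712) = 8*sqrt(2933)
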